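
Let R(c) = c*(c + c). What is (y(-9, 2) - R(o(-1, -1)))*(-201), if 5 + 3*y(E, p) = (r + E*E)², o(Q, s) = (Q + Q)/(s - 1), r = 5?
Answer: -494795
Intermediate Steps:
o(Q, s) = 2*Q/(-1 + s) (o(Q, s) = (2*Q)/(-1 + s) = 2*Q/(-1 + s))
y(E, p) = -5/3 + (5 + E²)²/3 (y(E, p) = -5/3 + (5 + E*E)²/3 = -5/3 + (5 + E²)²/3)
R(c) = 2*c² (R(c) = c*(2*c) = 2*c²)
(y(-9, 2) - R(o(-1, -1)))*(-201) = ((-5/3 + (5 + (-9)²)²/3) - 2*(2*(-1)/(-1 - 1))²)*(-201) = ((-5/3 + (5 + 81)²/3) - 2*(2*(-1)/(-2))²)*(-201) = ((-5/3 + (⅓)*86²) - 2*(2*(-1)*(-½))²)*(-201) = ((-5/3 + (⅓)*7396) - 2*1²)*(-201) = ((-5/3 + 7396/3) - 2)*(-201) = (7391/3 - 1*2)*(-201) = (7391/3 - 2)*(-201) = (7385/3)*(-201) = -494795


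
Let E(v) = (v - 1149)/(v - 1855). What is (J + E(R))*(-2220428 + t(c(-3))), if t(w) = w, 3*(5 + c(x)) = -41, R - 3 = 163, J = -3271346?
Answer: 36805917962490740/5067 ≈ 7.2638e+12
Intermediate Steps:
R = 166 (R = 3 + 163 = 166)
c(x) = -56/3 (c(x) = -5 + (⅓)*(-41) = -5 - 41/3 = -56/3)
E(v) = (-1149 + v)/(-1855 + v)
(J + E(R))*(-2220428 + t(c(-3))) = (-3271346 + (-1149 + 166)/(-1855 + 166))*(-2220428 - 56/3) = (-3271346 - 983/(-1689))*(-6661340/3) = (-3271346 - 1/1689*(-983))*(-6661340/3) = (-3271346 + 983/1689)*(-6661340/3) = -5525302411/1689*(-6661340/3) = 36805917962490740/5067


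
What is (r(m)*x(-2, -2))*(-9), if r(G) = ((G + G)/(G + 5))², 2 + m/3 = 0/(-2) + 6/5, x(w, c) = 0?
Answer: 0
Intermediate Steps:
m = -12/5 (m = -6 + 3*(0/(-2) + 6/5) = -6 + 3*(0*(-½) + 6*(⅕)) = -6 + 3*(0 + 6/5) = -6 + 3*(6/5) = -6 + 18/5 = -12/5 ≈ -2.4000)
r(G) = 4*G²/(5 + G)² (r(G) = ((2*G)/(5 + G))² = (2*G/(5 + G))² = 4*G²/(5 + G)²)
(r(m)*x(-2, -2))*(-9) = ((4*(-12/5)²/(5 - 12/5)²)*0)*(-9) = ((4*(144/25)/(13/5)²)*0)*(-9) = ((4*(144/25)*(25/169))*0)*(-9) = ((576/169)*0)*(-9) = 0*(-9) = 0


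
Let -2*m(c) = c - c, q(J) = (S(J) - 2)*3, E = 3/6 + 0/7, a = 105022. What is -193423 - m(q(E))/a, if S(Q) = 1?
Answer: -193423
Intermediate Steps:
E = 1/2 (E = 3*(1/6) + 0*(1/7) = 1/2 + 0 = 1/2 ≈ 0.50000)
q(J) = -3 (q(J) = (1 - 2)*3 = -1*3 = -3)
m(c) = 0 (m(c) = -(c - c)/2 = -1/2*0 = 0)
-193423 - m(q(E))/a = -193423 - 0/105022 = -193423 - 1*0 = -193423 + 0 = -193423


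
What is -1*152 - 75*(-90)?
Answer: 6598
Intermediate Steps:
-1*152 - 75*(-90) = -152 + 6750 = 6598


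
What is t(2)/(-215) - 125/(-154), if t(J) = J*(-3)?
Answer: 27799/33110 ≈ 0.83959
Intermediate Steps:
t(J) = -3*J
t(2)/(-215) - 125/(-154) = -3*2/(-215) - 125/(-154) = -6*(-1/215) - 125*(-1/154) = 6/215 + 125/154 = 27799/33110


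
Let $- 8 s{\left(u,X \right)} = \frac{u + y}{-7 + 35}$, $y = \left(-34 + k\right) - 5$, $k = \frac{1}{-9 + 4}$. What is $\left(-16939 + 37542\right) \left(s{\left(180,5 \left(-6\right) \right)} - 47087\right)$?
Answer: $- \frac{33955124401}{35} \approx -9.7015 \cdot 10^{8}$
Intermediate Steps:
$k = - \frac{1}{5}$ ($k = \frac{1}{-5} = - \frac{1}{5} \approx -0.2$)
$y = - \frac{196}{5}$ ($y = \left(-34 - \frac{1}{5}\right) - 5 = - \frac{171}{5} - 5 = - \frac{196}{5} \approx -39.2$)
$s{\left(u,X \right)} = \frac{7}{40} - \frac{u}{224}$ ($s{\left(u,X \right)} = - \frac{\left(u - \frac{196}{5}\right) \frac{1}{-7 + 35}}{8} = - \frac{\left(- \frac{196}{5} + u\right) \frac{1}{28}}{8} = - \frac{- \frac{7}{5} + \frac{u}{28}}{8} = \frac{7}{40} - \frac{u}{224}$)
$\left(-16939 + 37542\right) \left(s{\left(180,5 \left(-6\right) \right)} - 47087\right) = \left(-16939 + 37542\right) \left(\left(\frac{7}{40} - \frac{45}{56}\right) - 47087\right) = 20603 \left(\left(\frac{7}{40} - \frac{45}{56}\right) - 47087\right) = 20603 \left(- \frac{22}{35} - 47087\right) = 20603 \left(- \frac{1648067}{35}\right) = - \frac{33955124401}{35}$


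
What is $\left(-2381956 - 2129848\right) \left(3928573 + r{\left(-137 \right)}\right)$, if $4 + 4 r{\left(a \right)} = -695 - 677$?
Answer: $-17723399315116$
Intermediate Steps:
$r{\left(a \right)} = -344$ ($r{\left(a \right)} = -1 + \frac{-695 - 677}{4} = -1 + \frac{1}{4} \left(-1372\right) = -1 - 343 = -344$)
$\left(-2381956 - 2129848\right) \left(3928573 + r{\left(-137 \right)}\right) = \left(-2381956 - 2129848\right) \left(3928573 - 344\right) = \left(-4511804\right) 3928229 = -17723399315116$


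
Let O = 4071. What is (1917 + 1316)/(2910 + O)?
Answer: 3233/6981 ≈ 0.46311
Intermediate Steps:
(1917 + 1316)/(2910 + O) = (1917 + 1316)/(2910 + 4071) = 3233/6981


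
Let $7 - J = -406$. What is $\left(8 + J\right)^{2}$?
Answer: $177241$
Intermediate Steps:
$J = 413$ ($J = 7 - -406 = 7 + 406 = 413$)
$\left(8 + J\right)^{2} = \left(8 + 413\right)^{2} = 421^{2} = 177241$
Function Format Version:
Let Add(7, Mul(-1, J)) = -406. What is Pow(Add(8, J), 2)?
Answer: 177241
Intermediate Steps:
J = 413 (J = Add(7, Mul(-1, -406)) = Add(7, 406) = 413)
Pow(Add(8, J), 2) = Pow(Add(8, 413), 2) = Pow(421, 2) = 177241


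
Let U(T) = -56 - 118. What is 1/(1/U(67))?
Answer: -174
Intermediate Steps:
U(T) = -174
1/(1/U(67)) = 1/(1/(-174)) = 1/(-1/174) = -174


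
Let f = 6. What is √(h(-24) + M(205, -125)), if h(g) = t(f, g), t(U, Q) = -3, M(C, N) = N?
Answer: 8*I*√2 ≈ 11.314*I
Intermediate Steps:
h(g) = -3
√(h(-24) + M(205, -125)) = √(-3 - 125) = √(-128) = 8*I*√2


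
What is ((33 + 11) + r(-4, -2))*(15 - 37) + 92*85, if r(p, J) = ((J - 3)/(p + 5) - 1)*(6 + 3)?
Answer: 8040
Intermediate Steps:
r(p, J) = -9 + 9*(-3 + J)/(5 + p) (r(p, J) = ((-3 + J)/(5 + p) - 1)*9 = (-1 + (-3 + J)/(5 + p))*9 = -9 + 9*(-3 + J)/(5 + p))
((33 + 11) + r(-4, -2))*(15 - 37) + 92*85 = ((33 + 11) + 9*(-8 - 2 - 1*(-4))/(5 - 4))*(15 - 37) + 92*85 = (44 + 9*(-8 - 2 + 4)/1)*(-22) + 7820 = (44 + 9*1*(-6))*(-22) + 7820 = (44 - 54)*(-22) + 7820 = -10*(-22) + 7820 = 220 + 7820 = 8040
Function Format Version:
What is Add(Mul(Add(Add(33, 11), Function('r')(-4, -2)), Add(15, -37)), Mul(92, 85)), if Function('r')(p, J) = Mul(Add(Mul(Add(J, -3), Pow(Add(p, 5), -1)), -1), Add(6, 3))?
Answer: 8040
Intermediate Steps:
Function('r')(p, J) = Add(-9, Mul(9, Pow(Add(5, p), -1), Add(-3, J))) (Function('r')(p, J) = Mul(Add(Mul(Add(-3, J), Pow(Add(5, p), -1)), -1), 9) = Mul(Add(Mul(Pow(Add(5, p), -1), Add(-3, J)), -1), 9) = Mul(Add(-1, Mul(Pow(Add(5, p), -1), Add(-3, J))), 9) = Add(-9, Mul(9, Pow(Add(5, p), -1), Add(-3, J))))
Add(Mul(Add(Add(33, 11), Function('r')(-4, -2)), Add(15, -37)), Mul(92, 85)) = Add(Mul(Add(Add(33, 11), Mul(9, Pow(Add(5, -4), -1), Add(-8, -2, Mul(-1, -4)))), Add(15, -37)), Mul(92, 85)) = Add(Mul(Add(44, Mul(9, Pow(1, -1), Add(-8, -2, 4))), -22), 7820) = Add(Mul(Add(44, Mul(9, 1, -6)), -22), 7820) = Add(Mul(Add(44, -54), -22), 7820) = Add(Mul(-10, -22), 7820) = Add(220, 7820) = 8040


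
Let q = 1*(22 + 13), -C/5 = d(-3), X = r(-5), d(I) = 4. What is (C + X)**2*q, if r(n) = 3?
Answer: 10115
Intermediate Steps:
X = 3
C = -20 (C = -5*4 = -20)
q = 35 (q = 1*35 = 35)
(C + X)**2*q = (-20 + 3)**2*35 = (-17)**2*35 = 289*35 = 10115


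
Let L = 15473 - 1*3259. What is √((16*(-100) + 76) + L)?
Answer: √10690 ≈ 103.39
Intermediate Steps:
L = 12214 (L = 15473 - 3259 = 12214)
√((16*(-100) + 76) + L) = √((16*(-100) + 76) + 12214) = √((-1600 + 76) + 12214) = √(-1524 + 12214) = √10690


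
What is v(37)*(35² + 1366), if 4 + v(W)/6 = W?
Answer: 513018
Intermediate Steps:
v(W) = -24 + 6*W
v(37)*(35² + 1366) = (-24 + 6*37)*(35² + 1366) = (-24 + 222)*(1225 + 1366) = 198*2591 = 513018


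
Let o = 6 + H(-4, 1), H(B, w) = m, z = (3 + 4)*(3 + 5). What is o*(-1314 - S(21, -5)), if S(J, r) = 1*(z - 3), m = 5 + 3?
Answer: -19138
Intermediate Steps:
z = 56 (z = 7*8 = 56)
m = 8
H(B, w) = 8
S(J, r) = 53 (S(J, r) = 1*(56 - 3) = 1*53 = 53)
o = 14 (o = 6 + 8 = 14)
o*(-1314 - S(21, -5)) = 14*(-1314 - 1*53) = 14*(-1314 - 53) = 14*(-1367) = -19138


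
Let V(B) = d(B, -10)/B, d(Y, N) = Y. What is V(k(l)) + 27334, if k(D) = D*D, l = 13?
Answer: 27335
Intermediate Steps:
k(D) = D²
V(B) = 1 (V(B) = B/B = 1)
V(k(l)) + 27334 = 1 + 27334 = 27335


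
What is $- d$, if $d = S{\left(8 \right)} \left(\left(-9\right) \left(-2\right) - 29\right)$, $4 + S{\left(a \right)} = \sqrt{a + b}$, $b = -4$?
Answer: $-22$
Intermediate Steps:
$S{\left(a \right)} = -4 + \sqrt{-4 + a}$ ($S{\left(a \right)} = -4 + \sqrt{a - 4} = -4 + \sqrt{-4 + a}$)
$d = 22$ ($d = \left(-4 + \sqrt{-4 + 8}\right) \left(\left(-9\right) \left(-2\right) - 29\right) = \left(-4 + \sqrt{4}\right) \left(18 - 29\right) = \left(-4 + 2\right) \left(-11\right) = \left(-2\right) \left(-11\right) = 22$)
$- d = \left(-1\right) 22 = -22$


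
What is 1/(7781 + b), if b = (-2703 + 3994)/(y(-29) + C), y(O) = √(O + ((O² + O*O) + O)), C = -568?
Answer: 2496967712/19423201719825 + 2582*√406/19423201719825 ≈ 0.00012856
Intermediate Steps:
y(O) = √(2*O + 2*O²) (y(O) = √(O + ((O² + O²) + O)) = √(O + (2*O² + O)) = √(O + (O + 2*O²)) = √(2*O + 2*O²))
b = 1291/(-568 + 2*√406) (b = (-2703 + 3994)/(√2*√(-29*(1 - 29)) - 568) = 1291/(√2*√(-29*(-28)) - 568) = 1291/(√2*√812 - 568) = 1291/(√2*(2*√203) - 568) = 1291/(2*√406 - 568) = 1291/(-568 + 2*√406) ≈ -2.4465)
1/(7781 + b) = 1/(7781 + (-91661/40125 - 1291*√406/160500)) = 1/(312120964/40125 - 1291*√406/160500)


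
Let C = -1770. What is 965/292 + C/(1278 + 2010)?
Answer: 55335/20002 ≈ 2.7665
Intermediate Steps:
965/292 + C/(1278 + 2010) = 965/292 - 1770/(1278 + 2010) = 965*(1/292) - 1770/3288 = 965/292 - 1770*1/3288 = 965/292 - 295/548 = 55335/20002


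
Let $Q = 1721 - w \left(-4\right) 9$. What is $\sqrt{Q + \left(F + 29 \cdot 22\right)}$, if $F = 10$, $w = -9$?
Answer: $\sqrt{2045} \approx 45.222$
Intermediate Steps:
$Q = 1397$ ($Q = 1721 - \left(-9\right) \left(-4\right) 9 = 1721 - 36 \cdot 9 = 1721 - 324 = 1397$)
$\sqrt{Q + \left(F + 29 \cdot 22\right)} = \sqrt{1397 + \left(10 + 29 \cdot 22\right)} = \sqrt{1397 + \left(10 + 638\right)} = \sqrt{1397 + 648} = \sqrt{2045}$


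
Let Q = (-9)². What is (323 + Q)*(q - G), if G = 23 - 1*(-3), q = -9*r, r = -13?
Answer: 36764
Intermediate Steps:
q = 117 (q = -9*(-13) = 117)
Q = 81
G = 26 (G = 23 + 3 = 26)
(323 + Q)*(q - G) = (323 + 81)*(117 - 1*26) = 404*(117 - 26) = 404*91 = 36764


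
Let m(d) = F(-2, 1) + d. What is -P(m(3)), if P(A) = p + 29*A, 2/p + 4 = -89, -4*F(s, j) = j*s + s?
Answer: -10786/93 ≈ -115.98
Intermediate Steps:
F(s, j) = -s/4 - j*s/4 (F(s, j) = -(j*s + s)/4 = -(s + j*s)/4 = -s/4 - j*s/4)
p = -2/93 (p = 2/(-4 - 89) = 2/(-93) = 2*(-1/93) = -2/93 ≈ -0.021505)
m(d) = 1 + d (m(d) = -1/4*(-2)*(1 + 1) + d = -1/4*(-2)*2 + d = 1 + d)
P(A) = -2/93 + 29*A
-P(m(3)) = -(-2/93 + 29*(1 + 3)) = -(-2/93 + 29*4) = -(-2/93 + 116) = -1*10786/93 = -10786/93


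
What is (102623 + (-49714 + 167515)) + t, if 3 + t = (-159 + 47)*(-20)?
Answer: 222661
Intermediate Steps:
t = 2237 (t = -3 + (-159 + 47)*(-20) = -3 - 112*(-20) = -3 + 2240 = 2237)
(102623 + (-49714 + 167515)) + t = (102623 + (-49714 + 167515)) + 2237 = (102623 + 117801) + 2237 = 220424 + 2237 = 222661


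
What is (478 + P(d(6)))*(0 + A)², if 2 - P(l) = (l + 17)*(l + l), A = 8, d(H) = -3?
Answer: 36096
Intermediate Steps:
P(l) = 2 - 2*l*(17 + l) (P(l) = 2 - (l + 17)*(l + l) = 2 - (17 + l)*2*l = 2 - 2*l*(17 + l))
(478 + P(d(6)))*(0 + A)² = (478 + (2 - 34*(-3) - 2*(-3)²))*(0 + 8)² = (478 + (2 + 102 - 2*9))*8² = (478 + (2 + 102 - 18))*64 = (478 + 86)*64 = 564*64 = 36096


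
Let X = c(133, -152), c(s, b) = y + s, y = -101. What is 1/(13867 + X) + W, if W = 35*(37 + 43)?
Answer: 38917201/13899 ≈ 2800.0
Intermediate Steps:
W = 2800 (W = 35*80 = 2800)
c(s, b) = -101 + s
X = 32 (X = -101 + 133 = 32)
1/(13867 + X) + W = 1/(13867 + 32) + 2800 = 1/13899 + 2800 = 38917201/13899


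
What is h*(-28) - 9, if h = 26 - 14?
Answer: -345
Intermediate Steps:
h = 12
h*(-28) - 9 = 12*(-28) - 9 = -336 - 9 = -345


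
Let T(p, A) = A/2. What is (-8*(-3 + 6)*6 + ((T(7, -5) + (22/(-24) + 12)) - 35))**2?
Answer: 4182025/144 ≈ 29042.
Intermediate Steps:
T(p, A) = A/2 (T(p, A) = A*(1/2) = A/2)
(-8*(-3 + 6)*6 + ((T(7, -5) + (22/(-24) + 12)) - 35))**2 = (-8*(-3 + 6)*6 + (((1/2)*(-5) + (22/(-24) + 12)) - 35))**2 = (-24*6 + ((-5/2 + (22*(-1/24) + 12)) - 35))**2 = (-8*18 + ((-5/2 + (-11/12 + 12)) - 35))**2 = (-144 + ((-5/2 + 133/12) - 35))**2 = (-144 + (103/12 - 35))**2 = (-144 - 317/12)**2 = (-2045/12)**2 = 4182025/144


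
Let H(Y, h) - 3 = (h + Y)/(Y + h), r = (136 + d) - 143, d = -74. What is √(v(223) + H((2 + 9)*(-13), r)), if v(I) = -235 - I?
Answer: I*√454 ≈ 21.307*I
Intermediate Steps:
r = -81 (r = (136 - 74) - 143 = 62 - 143 = -81)
H(Y, h) = 4 (H(Y, h) = 3 + (h + Y)/(Y + h) = 3 + (Y + h)/(Y + h) = 3 + 1 = 4)
√(v(223) + H((2 + 9)*(-13), r)) = √((-235 - 1*223) + 4) = √((-235 - 223) + 4) = √(-458 + 4) = √(-454) = I*√454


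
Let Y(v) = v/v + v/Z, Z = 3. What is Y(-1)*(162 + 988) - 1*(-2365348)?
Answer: 7098344/3 ≈ 2.3661e+6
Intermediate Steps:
Y(v) = 1 + v/3 (Y(v) = v/v + v/3 = 1 + v*(⅓) = 1 + v/3)
Y(-1)*(162 + 988) - 1*(-2365348) = (1 + (⅓)*(-1))*(162 + 988) - 1*(-2365348) = (1 - ⅓)*1150 + 2365348 = (⅔)*1150 + 2365348 = 2300/3 + 2365348 = 7098344/3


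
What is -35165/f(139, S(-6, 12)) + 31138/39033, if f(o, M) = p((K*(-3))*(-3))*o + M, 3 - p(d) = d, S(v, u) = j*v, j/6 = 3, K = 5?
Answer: 519247331/77363406 ≈ 6.7118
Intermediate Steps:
j = 18 (j = 6*3 = 18)
S(v, u) = 18*v
p(d) = 3 - d
f(o, M) = M - 42*o (f(o, M) = (3 - 5*(-3)*(-3))*o + M = (3 - (-15)*(-3))*o + M = (3 - 1*45)*o + M = (3 - 45)*o + M = -42*o + M = M - 42*o)
-35165/f(139, S(-6, 12)) + 31138/39033 = -35165/(18*(-6) - 42*139) + 31138/39033 = -35165/(-108 - 5838) + 31138*(1/39033) = -35165/(-5946) + 31138/39033 = -35165*(-1/5946) + 31138/39033 = 35165/5946 + 31138/39033 = 519247331/77363406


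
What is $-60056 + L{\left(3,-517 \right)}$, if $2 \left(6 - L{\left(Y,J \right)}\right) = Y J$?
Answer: $- \frac{118549}{2} \approx -59275.0$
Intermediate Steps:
$L{\left(Y,J \right)} = 6 - \frac{J Y}{2}$ ($L{\left(Y,J \right)} = 6 - \frac{Y J}{2} = 6 - \frac{J Y}{2}$)
$-60056 + L{\left(3,-517 \right)} = -60056 - \left(-6 - \frac{1551}{2}\right) = -60056 + \left(6 + \frac{1551}{2}\right) = -60056 + \frac{1563}{2} = - \frac{118549}{2}$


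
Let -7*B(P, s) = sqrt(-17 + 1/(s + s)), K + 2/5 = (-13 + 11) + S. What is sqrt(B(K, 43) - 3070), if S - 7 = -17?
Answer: sqrt(-1112580280 - 602*I*sqrt(125646))/602 ≈ 0.0053135 - 55.408*I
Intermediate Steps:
S = -10 (S = 7 - 17 = -10)
K = -62/5 (K = -2/5 + ((-13 + 11) - 10) = -2/5 + (-2 - 10) = -2/5 - 12 = -62/5 ≈ -12.400)
B(P, s) = -sqrt(-17 + 1/(2*s))/7 (B(P, s) = -sqrt(-17 + 1/(s + s))/7 = -sqrt(-17 + 1/(2*s))/7)
sqrt(B(K, 43) - 3070) = sqrt(-sqrt(-68 + 2/43)/14 - 3070) = sqrt(-I*sqrt(125646)/602 - 3070) = sqrt(-3070 - I*sqrt(125646)/602)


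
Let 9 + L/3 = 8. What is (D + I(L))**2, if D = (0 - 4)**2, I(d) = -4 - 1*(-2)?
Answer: 196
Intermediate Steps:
L = -3 (L = -27 + 3*8 = -27 + 24 = -3)
I(d) = -2 (I(d) = -4 + 2 = -2)
D = 16 (D = (-4)**2 = 16)
(D + I(L))**2 = (16 - 2)**2 = 14**2 = 196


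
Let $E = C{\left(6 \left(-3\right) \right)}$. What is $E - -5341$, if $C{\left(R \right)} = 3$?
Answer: $5344$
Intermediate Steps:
$E = 3$
$E - -5341 = 3 - -5341 = 3 + 5341 = 5344$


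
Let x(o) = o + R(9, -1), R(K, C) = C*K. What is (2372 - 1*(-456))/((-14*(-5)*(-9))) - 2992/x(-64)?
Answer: 119894/3285 ≈ 36.497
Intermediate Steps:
x(o) = -9 + o (x(o) = o - 1*9 = o - 9 = -9 + o)
(2372 - 1*(-456))/((-14*(-5)*(-9))) - 2992/x(-64) = (2372 - 1*(-456))/((-14*(-5)*(-9))) - 2992/(-9 - 64) = (2372 + 456)/((70*(-9))) - 2992/(-73) = 2828/(-630) - 2992*(-1/73) = 2828*(-1/630) + 2992/73 = -202/45 + 2992/73 = 119894/3285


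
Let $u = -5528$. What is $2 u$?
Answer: $-11056$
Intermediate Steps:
$2 u = 2 \left(-5528\right) = -11056$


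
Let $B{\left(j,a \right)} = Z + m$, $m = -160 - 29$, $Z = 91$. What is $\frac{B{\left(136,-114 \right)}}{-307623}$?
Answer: $\frac{98}{307623} \approx 0.00031857$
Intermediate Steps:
$m = -189$
$B{\left(j,a \right)} = -98$ ($B{\left(j,a \right)} = 91 - 189 = -98$)
$\frac{B{\left(136,-114 \right)}}{-307623} = - \frac{98}{-307623} = \left(-98\right) \left(- \frac{1}{307623}\right) = \frac{98}{307623}$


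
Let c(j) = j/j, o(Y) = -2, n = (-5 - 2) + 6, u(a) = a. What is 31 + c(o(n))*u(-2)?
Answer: 29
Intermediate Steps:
n = -1 (n = -7 + 6 = -1)
c(j) = 1
31 + c(o(n))*u(-2) = 31 + 1*(-2) = 31 - 2 = 29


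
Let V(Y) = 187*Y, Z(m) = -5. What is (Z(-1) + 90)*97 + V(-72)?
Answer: -5219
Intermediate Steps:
(Z(-1) + 90)*97 + V(-72) = (-5 + 90)*97 + 187*(-72) = 85*97 - 13464 = 8245 - 13464 = -5219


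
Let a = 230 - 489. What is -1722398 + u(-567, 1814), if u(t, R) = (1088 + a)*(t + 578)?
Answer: -1713279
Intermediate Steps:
a = -259
u(t, R) = 479162 + 829*t (u(t, R) = (1088 - 259)*(t + 578) = 829*(578 + t) = 479162 + 829*t)
-1722398 + u(-567, 1814) = -1722398 + (479162 + 829*(-567)) = -1722398 + (479162 - 470043) = -1722398 + 9119 = -1713279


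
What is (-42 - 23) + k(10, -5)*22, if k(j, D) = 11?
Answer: 177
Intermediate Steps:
(-42 - 23) + k(10, -5)*22 = (-42 - 23) + 11*22 = -65 + 242 = 177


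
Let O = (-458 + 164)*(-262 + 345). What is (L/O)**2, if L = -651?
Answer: 961/1350244 ≈ 0.00071172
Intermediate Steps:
O = -24402 (O = -294*83 = -24402)
(L/O)**2 = (-651/(-24402))**2 = (-651*(-1/24402))**2 = (31/1162)**2 = 961/1350244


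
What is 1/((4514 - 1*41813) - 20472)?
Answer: -1/57771 ≈ -1.7310e-5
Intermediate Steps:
1/((4514 - 1*41813) - 20472) = 1/((4514 - 41813) - 20472) = 1/(-37299 - 20472) = 1/(-57771) = -1/57771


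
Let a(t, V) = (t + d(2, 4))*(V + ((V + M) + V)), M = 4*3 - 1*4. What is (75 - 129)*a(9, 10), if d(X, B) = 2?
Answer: -22572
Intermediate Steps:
M = 8 (M = 12 - 4 = 8)
a(t, V) = (2 + t)*(8 + 3*V) (a(t, V) = (t + 2)*(V + ((V + 8) + V)) = (2 + t)*(V + ((8 + V) + V)) = (2 + t)*(V + (8 + 2*V)) = (2 + t)*(8 + 3*V))
(75 - 129)*a(9, 10) = (75 - 129)*(16 + 6*10 + 8*9 + 3*10*9) = -54*(16 + 60 + 72 + 270) = -54*418 = -22572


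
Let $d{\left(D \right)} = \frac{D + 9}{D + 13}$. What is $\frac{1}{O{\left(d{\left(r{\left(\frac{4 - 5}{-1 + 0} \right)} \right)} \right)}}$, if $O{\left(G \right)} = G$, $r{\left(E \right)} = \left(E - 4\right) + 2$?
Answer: $\frac{3}{2} \approx 1.5$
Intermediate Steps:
$r{\left(E \right)} = -2 + E$ ($r{\left(E \right)} = \left(-4 + E\right) + 2 = -2 + E$)
$d{\left(D \right)} = \frac{9 + D}{13 + D}$
$\frac{1}{O{\left(d{\left(r{\left(\frac{4 - 5}{-1 + 0} \right)} \right)} \right)}} = \frac{1}{\frac{1}{13 - \left(2 - \frac{4 - 5}{-1 + 0}\right)} \left(9 - \left(2 - \frac{4 - 5}{-1 + 0}\right)\right)} = \frac{1}{\frac{1}{13 - 1} \left(9 - 1\right)} = \frac{1}{\frac{1}{12} \cdot 8} = \frac{1}{\frac{2}{3}} = \frac{3}{2}$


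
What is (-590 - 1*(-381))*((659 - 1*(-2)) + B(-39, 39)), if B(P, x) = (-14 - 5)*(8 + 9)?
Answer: -70642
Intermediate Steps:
B(P, x) = -323 (B(P, x) = -19*17 = -323)
(-590 - 1*(-381))*((659 - 1*(-2)) + B(-39, 39)) = (-590 - 1*(-381))*((659 - 1*(-2)) - 323) = (-590 + 381)*((659 + 2) - 323) = -209*(661 - 323) = -209*338 = -70642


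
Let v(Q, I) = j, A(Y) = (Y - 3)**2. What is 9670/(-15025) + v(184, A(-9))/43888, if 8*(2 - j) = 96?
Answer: -42454721/65941720 ≈ -0.64382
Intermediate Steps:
A(Y) = (-3 + Y)**2
j = -10 (j = 2 - 1/8*96 = 2 - 12 = -10)
v(Q, I) = -10
9670/(-15025) + v(184, A(-9))/43888 = 9670/(-15025) - 10/43888 = 9670*(-1/15025) - 10*1/43888 = -1934/3005 - 5/21944 = -42454721/65941720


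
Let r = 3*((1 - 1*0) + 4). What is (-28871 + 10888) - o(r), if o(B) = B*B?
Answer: -18208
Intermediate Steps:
r = 15 (r = 3*((1 + 0) + 4) = 3*(1 + 4) = 3*5 = 15)
o(B) = B²
(-28871 + 10888) - o(r) = (-28871 + 10888) - 1*15² = -17983 - 1*225 = -17983 - 225 = -18208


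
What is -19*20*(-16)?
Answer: 6080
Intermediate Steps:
-19*20*(-16) = -380*(-16) = 6080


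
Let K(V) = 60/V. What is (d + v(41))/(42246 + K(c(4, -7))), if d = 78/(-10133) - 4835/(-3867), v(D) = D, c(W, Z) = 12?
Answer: 1655248180/1655576324061 ≈ 0.00099980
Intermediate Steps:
d = 48691429/39184311 (d = 78*(-1/10133) - 4835*(-1/3867) = -78/10133 + 4835/3867 = 48691429/39184311 ≈ 1.2426)
(d + v(41))/(42246 + K(c(4, -7))) = (48691429/39184311 + 41)/(42246 + 60/12) = 1655248180/(39184311*(42246 + 60*(1/12))) = 1655248180/(39184311*(42246 + 5)) = (1655248180/39184311)/42251 = (1655248180/39184311)*(1/42251) = 1655248180/1655576324061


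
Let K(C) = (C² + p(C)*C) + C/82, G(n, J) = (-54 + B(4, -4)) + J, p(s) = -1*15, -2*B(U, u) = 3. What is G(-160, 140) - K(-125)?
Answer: -713973/41 ≈ -17414.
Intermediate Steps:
B(U, u) = -3/2 (B(U, u) = -½*3 = -3/2)
p(s) = -15
G(n, J) = -111/2 + J (G(n, J) = (-54 - 3/2) + J = -111/2 + J)
K(C) = C² - 1229*C/82 (K(C) = (C² - 15*C) + C/82 = C² - 1229*C/82)
G(-160, 140) - K(-125) = (-111/2 + 140) - (-125)*(-1229 + 82*(-125))/82 = 169/2 - (-125)*(-1229 - 10250)/82 = 169/2 - (-125)*(-11479)/82 = 169/2 - 1*1434875/82 = 169/2 - 1434875/82 = -713973/41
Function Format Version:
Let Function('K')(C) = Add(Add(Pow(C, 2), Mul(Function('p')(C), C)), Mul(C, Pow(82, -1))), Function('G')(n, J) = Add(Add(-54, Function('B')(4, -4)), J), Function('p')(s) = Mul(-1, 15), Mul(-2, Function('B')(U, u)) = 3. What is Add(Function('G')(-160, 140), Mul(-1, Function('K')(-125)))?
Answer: Rational(-713973, 41) ≈ -17414.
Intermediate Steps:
Function('B')(U, u) = Rational(-3, 2) (Function('B')(U, u) = Mul(Rational(-1, 2), 3) = Rational(-3, 2))
Function('p')(s) = -15
Function('G')(n, J) = Add(Rational(-111, 2), J) (Function('G')(n, J) = Add(Add(-54, Rational(-3, 2)), J) = Add(Rational(-111, 2), J))
Function('K')(C) = Add(Pow(C, 2), Mul(Rational(-1229, 82), C)) (Function('K')(C) = Add(Add(Pow(C, 2), Mul(-15, C)), Mul(C, Pow(82, -1))) = Add(Add(Pow(C, 2), Mul(-15, C)), Mul(C, Rational(1, 82))) = Add(Add(Pow(C, 2), Mul(-15, C)), Mul(Rational(1, 82), C)) = Add(Pow(C, 2), Mul(Rational(-1229, 82), C)))
Add(Function('G')(-160, 140), Mul(-1, Function('K')(-125))) = Add(Add(Rational(-111, 2), 140), Mul(-1, Mul(Rational(1, 82), -125, Add(-1229, Mul(82, -125))))) = Add(Rational(169, 2), Mul(-1, Mul(Rational(1, 82), -125, Add(-1229, -10250)))) = Add(Rational(169, 2), Mul(-1, Mul(Rational(1, 82), -125, -11479))) = Add(Rational(169, 2), Mul(-1, Rational(1434875, 82))) = Add(Rational(169, 2), Rational(-1434875, 82)) = Rational(-713973, 41)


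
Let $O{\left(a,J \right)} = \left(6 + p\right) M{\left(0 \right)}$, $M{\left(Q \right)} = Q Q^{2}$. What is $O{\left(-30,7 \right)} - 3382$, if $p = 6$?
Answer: $-3382$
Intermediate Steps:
$M{\left(Q \right)} = Q^{3}$
$O{\left(a,J \right)} = 0$ ($O{\left(a,J \right)} = \left(6 + 6\right) 0^{3} = 12 \cdot 0 = 0$)
$O{\left(-30,7 \right)} - 3382 = 0 - 3382 = -3382$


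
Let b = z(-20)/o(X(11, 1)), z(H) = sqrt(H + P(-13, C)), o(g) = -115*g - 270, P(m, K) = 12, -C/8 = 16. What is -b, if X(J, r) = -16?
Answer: -I*sqrt(2)/785 ≈ -0.0018015*I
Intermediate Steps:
C = -128 (C = -8*16 = -128)
o(g) = -270 - 115*g
z(H) = sqrt(12 + H) (z(H) = sqrt(H + 12) = sqrt(12 + H))
b = I*sqrt(2)/785 (b = sqrt(12 - 20)/(-270 - 115*(-16)) = sqrt(-8)/(-270 + 1840) = (2*I*sqrt(2))/1570 = (2*I*sqrt(2))*(1/1570) = I*sqrt(2)/785 ≈ 0.0018015*I)
-b = -I*sqrt(2)/785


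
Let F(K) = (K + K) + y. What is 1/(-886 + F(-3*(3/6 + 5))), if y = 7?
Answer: -1/912 ≈ -0.0010965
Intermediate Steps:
F(K) = 7 + 2*K (F(K) = (K + K) + 7 = 2*K + 7 = 7 + 2*K)
1/(-886 + F(-3*(3/6 + 5))) = 1/(-886 + (7 + 2*(-3*(3/6 + 5)))) = 1/(-886 + (7 + 2*(-3*(3*(1/6) + 5)))) = 1/(-886 + (7 + 2*(-3*(1/2 + 5)))) = 1/(-886 + (7 + 2*(-3*11/2))) = 1/(-886 + (7 + 2*(-33/2))) = 1/(-886 + (7 - 33)) = 1/(-886 - 26) = 1/(-912) = -1/912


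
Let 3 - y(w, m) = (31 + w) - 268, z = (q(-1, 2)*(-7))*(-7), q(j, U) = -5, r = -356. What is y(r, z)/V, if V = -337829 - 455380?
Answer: -596/793209 ≈ -0.00075138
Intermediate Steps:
z = -245 (z = -5*(-7)*(-7) = 35*(-7) = -245)
y(w, m) = 240 - w (y(w, m) = 3 - ((31 + w) - 268) = 3 - (-237 + w) = 3 + (237 - w) = 240 - w)
V = -793209
y(r, z)/V = (240 - 1*(-356))/(-793209) = (240 + 356)*(-1/793209) = 596*(-1/793209) = -596/793209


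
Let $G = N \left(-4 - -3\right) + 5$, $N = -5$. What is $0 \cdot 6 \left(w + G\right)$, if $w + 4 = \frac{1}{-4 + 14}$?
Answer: $0$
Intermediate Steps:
$w = - \frac{39}{10}$ ($w = -4 + \frac{1}{-4 + 14} = -4 + \frac{1}{10} = - \frac{39}{10} \approx -3.9$)
$G = 10$ ($G = - 5 \left(-4 - -3\right) + 5 = - 5 \left(-4 + 3\right) + 5 = \left(-5\right) \left(-1\right) + 5 = 5 + 5 = 10$)
$0 \cdot 6 \left(w + G\right) = 0 \cdot 6 \left(- \frac{39}{10} + 10\right) = 0 \cdot \frac{61}{10} = 0$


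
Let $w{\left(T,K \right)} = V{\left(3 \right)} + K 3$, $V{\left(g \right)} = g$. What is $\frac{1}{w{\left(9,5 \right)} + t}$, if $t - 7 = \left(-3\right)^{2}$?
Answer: $\frac{1}{34} \approx 0.029412$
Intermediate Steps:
$t = 16$ ($t = 7 + \left(-3\right)^{2} = 7 + 9 = 16$)
$w{\left(T,K \right)} = 3 + 3 K$ ($w{\left(T,K \right)} = 3 + K 3 = 3 + 3 K$)
$\frac{1}{w{\left(9,5 \right)} + t} = \frac{1}{\left(3 + 3 \cdot 5\right) + 16} = \frac{1}{\left(3 + 15\right) + 16} = \frac{1}{18 + 16} = \frac{1}{34}$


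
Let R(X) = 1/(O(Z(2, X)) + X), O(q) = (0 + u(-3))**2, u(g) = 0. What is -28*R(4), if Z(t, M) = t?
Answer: -7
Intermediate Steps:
O(q) = 0 (O(q) = (0 + 0)**2 = 0**2 = 0)
R(X) = 1/X (R(X) = 1/(0 + X) = 1/X)
-28*R(4) = -28/4 = -28*1/4 = -7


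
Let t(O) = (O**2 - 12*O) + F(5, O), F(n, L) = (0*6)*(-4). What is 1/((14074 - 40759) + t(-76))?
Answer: -1/19997 ≈ -5.0007e-5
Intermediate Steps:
F(n, L) = 0 (F(n, L) = 0*(-4) = 0)
t(O) = O**2 - 12*O (t(O) = (O**2 - 12*O) + 0 = O**2 - 12*O)
1/((14074 - 40759) + t(-76)) = 1/((14074 - 40759) - 76*(-12 - 76)) = 1/(-26685 - 76*(-88)) = 1/(-26685 + 6688) = 1/(-19997) = -1/19997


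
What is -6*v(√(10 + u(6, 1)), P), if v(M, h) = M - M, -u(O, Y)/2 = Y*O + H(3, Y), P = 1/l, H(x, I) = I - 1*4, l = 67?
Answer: 0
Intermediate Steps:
H(x, I) = -4 + I (H(x, I) = I - 4 = -4 + I)
P = 1/67 ≈ 0.014925
u(O, Y) = 8 - 2*Y - 2*O*Y (u(O, Y) = -2*(Y*O + (-4 + Y)) = -2*(O*Y + (-4 + Y)) = -2*(-4 + Y + O*Y) = 8 - 2*Y - 2*O*Y)
v(M, h) = 0
-6*v(√(10 + u(6, 1)), P) = -6*0 = 0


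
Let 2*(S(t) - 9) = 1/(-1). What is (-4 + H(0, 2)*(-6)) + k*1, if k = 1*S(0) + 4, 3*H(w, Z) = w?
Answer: 17/2 ≈ 8.5000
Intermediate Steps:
S(t) = 17/2 (S(t) = 9 + (½)/(-1) = 9 + (½)*(-1) = 9 - ½ = 17/2)
H(w, Z) = w/3
k = 25/2 (k = 1*(17/2) + 4 = 17/2 + 4 = 25/2 ≈ 12.500)
(-4 + H(0, 2)*(-6)) + k*1 = (-4 + ((⅓)*0)*(-6)) + (25/2)*1 = (-4 + 0*(-6)) + 25/2 = (-4 + 0) + 25/2 = -4 + 25/2 = 17/2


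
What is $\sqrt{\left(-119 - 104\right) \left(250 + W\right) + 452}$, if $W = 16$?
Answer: $i \sqrt{58866} \approx 242.62 i$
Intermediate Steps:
$\sqrt{\left(-119 - 104\right) \left(250 + W\right) + 452} = \sqrt{\left(-119 - 104\right) \left(250 + 16\right) + 452} = \sqrt{\left(-223\right) 266 + 452} = \sqrt{-59318 + 452} = \sqrt{-58866} = i \sqrt{58866}$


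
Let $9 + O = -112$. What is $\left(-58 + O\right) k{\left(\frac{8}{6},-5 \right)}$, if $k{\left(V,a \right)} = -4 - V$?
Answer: $\frac{2864}{3} \approx 954.67$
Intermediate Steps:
$O = -121$ ($O = -9 - 112 = -121$)
$\left(-58 + O\right) k{\left(\frac{8}{6},-5 \right)} = \left(-58 - 121\right) \left(-4 - \frac{8}{6}\right) = - 179 \left(-4 - 8 \cdot \frac{1}{6}\right) = - 179 \left(-4 - \frac{4}{3}\right) = \left(-179\right) \left(- \frac{16}{3}\right) = \frac{2864}{3}$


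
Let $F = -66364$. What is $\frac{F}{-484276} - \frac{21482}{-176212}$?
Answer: $\frac{2762168775}{10666905314} \approx 0.25895$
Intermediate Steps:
$\frac{F}{-484276} - \frac{21482}{-176212} = - \frac{66364}{-484276} - \frac{21482}{-176212} = \left(-66364\right) \left(- \frac{1}{484276}\right) - - \frac{10741}{88106} = \frac{16591}{121069} + \frac{10741}{88106} = \frac{2762168775}{10666905314}$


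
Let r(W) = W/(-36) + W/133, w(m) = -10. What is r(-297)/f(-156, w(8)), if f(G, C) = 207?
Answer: 1067/36708 ≈ 0.029067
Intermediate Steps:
r(W) = -97*W/4788 (r(W) = W*(-1/36) + W*(1/133) = -W/36 + W/133 = -97*W/4788)
r(-297)/f(-156, w(8)) = -97/4788*(-297)/207 = (3201/532)*(1/207) = 1067/36708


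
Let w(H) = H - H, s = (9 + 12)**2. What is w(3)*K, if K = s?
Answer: 0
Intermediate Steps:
s = 441 (s = 21**2 = 441)
w(H) = 0
K = 441
w(3)*K = 0*441 = 0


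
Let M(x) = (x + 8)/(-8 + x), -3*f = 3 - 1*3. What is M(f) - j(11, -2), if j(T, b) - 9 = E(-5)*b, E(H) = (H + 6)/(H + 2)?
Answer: -32/3 ≈ -10.667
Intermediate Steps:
f = 0 (f = -(3 - 1*3)/3 = -(3 - 3)/3 = -⅓*0 = 0)
M(x) = (8 + x)/(-8 + x)
E(H) = (6 + H)/(2 + H)
j(T, b) = 9 - b/3 (j(T, b) = 9 + ((6 - 5)/(2 - 5))*b = 9 + (1/(-3))*b = 9 + (-⅓*1)*b = 9 - b/3)
M(f) - j(11, -2) = (8 + 0)/(-8 + 0) - (9 - ⅓*(-2)) = 8/(-8) - (9 + ⅔) = -⅛*8 - 1*29/3 = -1 - 29/3 = -32/3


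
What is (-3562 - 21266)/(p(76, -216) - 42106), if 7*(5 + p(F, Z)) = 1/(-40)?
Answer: 6951840/11791081 ≈ 0.58958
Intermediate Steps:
p(F, Z) = -1401/280 (p(F, Z) = -5 + (⅐)/(-40) = -5 + (⅐)*(-1/40) = -5 - 1/280 = -1401/280)
(-3562 - 21266)/(p(76, -216) - 42106) = (-3562 - 21266)/(-1401/280 - 42106) = -24828/(-11791081/280) = -24828*(-280/11791081) = 6951840/11791081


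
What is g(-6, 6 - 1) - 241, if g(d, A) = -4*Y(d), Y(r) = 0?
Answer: -241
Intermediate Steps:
g(d, A) = 0 (g(d, A) = -4*0 = 0)
g(-6, 6 - 1) - 241 = 0 - 241 = -241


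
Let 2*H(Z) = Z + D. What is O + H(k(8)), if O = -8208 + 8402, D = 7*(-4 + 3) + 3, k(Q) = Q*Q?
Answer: 224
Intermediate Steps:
k(Q) = Q**2
D = -4 (D = 7*(-1) + 3 = -7 + 3 = -4)
H(Z) = -2 + Z/2 (H(Z) = (Z - 4)/2 = (-4 + Z)/2 = -2 + Z/2)
O = 194
O + H(k(8)) = 194 + (-2 + (1/2)*8**2) = 194 + (-2 + (1/2)*64) = 194 + (-2 + 32) = 194 + 30 = 224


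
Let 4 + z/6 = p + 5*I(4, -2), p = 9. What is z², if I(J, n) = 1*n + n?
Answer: 8100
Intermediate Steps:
I(J, n) = 2*n (I(J, n) = n + n = 2*n)
z = -90 (z = -24 + 6*(9 + 5*(2*(-2))) = -24 + 6*(9 + 5*(-4)) = -24 + 6*(9 - 20) = -24 + 6*(-11) = -24 - 66 = -90)
z² = (-90)² = 8100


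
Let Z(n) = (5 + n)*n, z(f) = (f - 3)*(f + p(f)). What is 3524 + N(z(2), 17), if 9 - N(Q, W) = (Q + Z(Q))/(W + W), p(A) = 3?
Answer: 120127/34 ≈ 3533.1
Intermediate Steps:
z(f) = (-3 + f)*(3 + f) (z(f) = (f - 3)*(f + 3) = (-3 + f)*(3 + f))
Z(n) = n*(5 + n)
N(Q, W) = 9 - (Q + Q*(5 + Q))/(2*W) (N(Q, W) = 9 - (Q + Q*(5 + Q))/(W + W) = 9 - (Q + Q*(5 + Q))/(2*W))
3524 + N(z(2), 17) = 3524 + (½)*(-(-9 + 2²) + 18*17 - (-9 + 2²)*(5 + (-9 + 2²)))/17 = 3524 + (½)*(1/17)*(-(-9 + 4) + 306 - (-9 + 4)*(5 + (-9 + 4))) = 3524 + (½)*(1/17)*(-1*(-5) + 306 - 1*(-5)*(5 - 5)) = 3524 + (½)*(1/17)*(5 + 306 - 1*(-5)*0) = 3524 + (½)*(1/17)*(5 + 306 + 0) = 3524 + (½)*(1/17)*311 = 3524 + 311/34 = 120127/34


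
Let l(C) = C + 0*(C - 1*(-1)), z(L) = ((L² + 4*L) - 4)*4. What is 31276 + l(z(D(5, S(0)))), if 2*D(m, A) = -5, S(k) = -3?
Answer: 31245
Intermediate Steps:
D(m, A) = -5/2 (D(m, A) = (½)*(-5) = -5/2)
z(L) = -16 + 4*L² + 16*L (z(L) = (-4 + L² + 4*L)*4 = -16 + 4*L² + 16*L)
l(C) = C (l(C) = C + 0*(C + 1) = C + 0*(1 + C) = C + 0 = C)
31276 + l(z(D(5, S(0)))) = 31276 + (-16 + 4*(-5/2)² + 16*(-5/2)) = 31276 + (-16 + 4*(25/4) - 40) = 31276 + (-16 + 25 - 40) = 31276 - 31 = 31245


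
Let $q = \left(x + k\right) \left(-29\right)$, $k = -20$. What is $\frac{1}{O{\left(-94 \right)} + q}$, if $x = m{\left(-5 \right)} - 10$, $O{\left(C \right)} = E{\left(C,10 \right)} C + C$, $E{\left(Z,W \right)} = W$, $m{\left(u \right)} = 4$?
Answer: $- \frac{1}{280} \approx -0.0035714$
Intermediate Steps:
$O{\left(C \right)} = 11 C$ ($O{\left(C \right)} = 10 C + C = 11 C$)
$x = -6$ ($x = 4 - 10 = -6$)
$q = 754$ ($q = \left(-6 - 20\right) \left(-29\right) = \left(-26\right) \left(-29\right) = 754$)
$\frac{1}{O{\left(-94 \right)} + q} = \frac{1}{11 \left(-94\right) + 754} = \frac{1}{-1034 + 754} = \frac{1}{-280} = - \frac{1}{280}$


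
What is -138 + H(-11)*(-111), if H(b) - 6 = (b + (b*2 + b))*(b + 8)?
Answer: -15456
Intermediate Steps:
H(b) = 6 + 4*b*(8 + b) (H(b) = 6 + (b + (b*2 + b))*(b + 8) = 6 + (b + (2*b + b))*(8 + b) = 6 + (b + 3*b)*(8 + b) = 6 + (4*b)*(8 + b) = 6 + 4*b*(8 + b))
-138 + H(-11)*(-111) = -138 + (6 + 4*(-11)² + 32*(-11))*(-111) = -138 + (6 + 4*121 - 352)*(-111) = -138 + (6 + 484 - 352)*(-111) = -138 + 138*(-111) = -138 - 15318 = -15456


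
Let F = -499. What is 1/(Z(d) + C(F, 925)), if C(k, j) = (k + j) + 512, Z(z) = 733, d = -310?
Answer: 1/1671 ≈ 0.00059844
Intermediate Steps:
C(k, j) = 512 + j + k (C(k, j) = (j + k) + 512 = 512 + j + k)
1/(Z(d) + C(F, 925)) = 1/(733 + (512 + 925 - 499)) = 1/(733 + 938) = 1/1671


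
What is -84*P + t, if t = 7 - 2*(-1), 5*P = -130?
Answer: 2193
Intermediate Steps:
P = -26 (P = (⅕)*(-130) = -26)
t = 9 (t = 7 + 2 = 9)
-84*P + t = -84*(-26) + 9 = 2184 + 9 = 2193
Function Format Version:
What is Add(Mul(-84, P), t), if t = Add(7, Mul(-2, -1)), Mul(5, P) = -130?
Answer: 2193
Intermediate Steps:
P = -26 (P = Mul(Rational(1, 5), -130) = -26)
t = 9 (t = Add(7, 2) = 9)
Add(Mul(-84, P), t) = Add(Mul(-84, -26), 9) = Add(2184, 9) = 2193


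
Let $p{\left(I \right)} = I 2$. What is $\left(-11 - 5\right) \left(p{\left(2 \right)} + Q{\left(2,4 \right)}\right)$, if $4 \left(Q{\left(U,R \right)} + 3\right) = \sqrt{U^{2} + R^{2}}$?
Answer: $-16 - 8 \sqrt{5} \approx -33.889$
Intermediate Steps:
$Q{\left(U,R \right)} = -3 + \frac{\sqrt{R^{2} + U^{2}}}{4}$ ($Q{\left(U,R \right)} = -3 + \frac{\sqrt{U^{2} + R^{2}}}{4} = -3 + \frac{\sqrt{R^{2} + U^{2}}}{4}$)
$p{\left(I \right)} = 2 I$
$\left(-11 - 5\right) \left(p{\left(2 \right)} + Q{\left(2,4 \right)}\right) = \left(-11 - 5\right) \left(2 \cdot 2 - \left(3 - \frac{\sqrt{4^{2} + 2^{2}}}{4}\right)\right) = \left(-11 - 5\right) \left(4 - \left(3 - \frac{\sqrt{16 + 4}}{4}\right)\right) = - 16 \left(4 - \left(3 - \frac{\sqrt{20}}{4}\right)\right) = - 16 \left(4 - \left(3 - \frac{2 \sqrt{5}}{4}\right)\right) = - 16 \left(4 - \left(3 - \frac{\sqrt{5}}{2}\right)\right) = - 16 \left(1 + \frac{\sqrt{5}}{2}\right) = -16 - 8 \sqrt{5}$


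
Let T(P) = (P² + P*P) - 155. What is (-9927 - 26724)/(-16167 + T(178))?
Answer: -12217/15682 ≈ -0.77905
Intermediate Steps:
T(P) = -155 + 2*P² (T(P) = (P² + P²) - 155 = 2*P² - 155 = -155 + 2*P²)
(-9927 - 26724)/(-16167 + T(178)) = (-9927 - 26724)/(-16167 + (-155 + 2*178²)) = -36651/(-16167 + (-155 + 2*31684)) = -36651/(-16167 + (-155 + 63368)) = -36651/(-16167 + 63213) = -36651/47046 = -36651*1/47046 = -12217/15682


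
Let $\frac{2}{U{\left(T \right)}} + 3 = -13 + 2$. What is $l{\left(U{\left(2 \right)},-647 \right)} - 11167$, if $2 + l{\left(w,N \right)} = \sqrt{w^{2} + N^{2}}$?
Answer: $-11169 + \frac{\sqrt{20511842}}{7} \approx -10522.0$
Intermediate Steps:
$U{\left(T \right)} = - \frac{1}{7}$ ($U{\left(T \right)} = \frac{2}{-3 + \left(-13 + 2\right)} = \frac{2}{-3 - 11} = \frac{2}{-14} = 2 \left(- \frac{1}{14}\right) = - \frac{1}{7}$)
$l{\left(w,N \right)} = -2 + \sqrt{N^{2} + w^{2}}$ ($l{\left(w,N \right)} = -2 + \sqrt{w^{2} + N^{2}} = -2 + \sqrt{N^{2} + w^{2}}$)
$l{\left(U{\left(2 \right)},-647 \right)} - 11167 = \left(-2 + \sqrt{\left(-647\right)^{2} + \left(- \frac{1}{7}\right)^{2}}\right) - 11167 = \left(-2 + \sqrt{418609 + \frac{1}{49}}\right) - 11167 = \left(-2 + \sqrt{\frac{20511842}{49}}\right) - 11167 = \left(-2 + \frac{\sqrt{20511842}}{7}\right) - 11167 = -11169 + \frac{\sqrt{20511842}}{7}$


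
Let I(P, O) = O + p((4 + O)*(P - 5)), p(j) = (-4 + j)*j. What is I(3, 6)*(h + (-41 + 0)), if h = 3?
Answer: -18468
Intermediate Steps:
p(j) = j*(-4 + j)
I(P, O) = O + (-5 + P)*(-4 + (-5 + P)*(4 + O))*(4 + O) (I(P, O) = O + ((4 + O)*(P - 5))*(-4 + (4 + O)*(P - 5)) = O + ((4 + O)*(-5 + P))*(-4 + (4 + O)*(-5 + P)) = O + ((-5 + P)*(4 + O))*(-4 + (-5 + P)*(4 + O)) = O + (-5 + P)*(-4 + (-5 + P)*(4 + O))*(4 + O))
I(3, 6)*(h + (-41 + 0)) = (6 + (-24 - 5*6 + 4*3 + 6*3)*(-20 - 5*6 + 4*3 + 6*3))*(3 + (-41 + 0)) = (6 + (-24 - 30 + 12 + 18)*(-20 - 30 + 12 + 18))*(3 - 41) = (6 - 24*(-20))*(-38) = (6 + 480)*(-38) = 486*(-38) = -18468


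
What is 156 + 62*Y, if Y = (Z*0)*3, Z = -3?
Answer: 156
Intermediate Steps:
Y = 0 (Y = -3*0*3 = 0*3 = 0)
156 + 62*Y = 156 + 62*0 = 156 + 0 = 156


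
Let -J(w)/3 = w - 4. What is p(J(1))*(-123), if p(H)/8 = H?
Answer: -8856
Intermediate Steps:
J(w) = 12 - 3*w (J(w) = -3*(w - 4) = -3*(-4 + w) = 12 - 3*w)
p(H) = 8*H
p(J(1))*(-123) = (8*(12 - 3*1))*(-123) = (8*(12 - 3))*(-123) = (8*9)*(-123) = 72*(-123) = -8856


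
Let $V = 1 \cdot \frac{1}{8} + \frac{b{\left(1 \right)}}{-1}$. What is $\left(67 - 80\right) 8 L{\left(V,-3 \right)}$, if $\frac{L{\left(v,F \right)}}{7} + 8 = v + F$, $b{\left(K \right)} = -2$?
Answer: $6461$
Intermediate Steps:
$V = \frac{17}{8}$ ($V = 1 \cdot \frac{1}{8} - \frac{2}{-1} = 1 \cdot \frac{1}{8} - -2 = \frac{1}{8} + 2 = \frac{17}{8} \approx 2.125$)
$L{\left(v,F \right)} = -56 + 7 F + 7 v$ ($L{\left(v,F \right)} = -56 + 7 \left(v + F\right) = -56 + 7 \left(F + v\right) = -56 + \left(7 F + 7 v\right) = -56 + 7 F + 7 v$)
$\left(67 - 80\right) 8 L{\left(V,-3 \right)} = \left(67 - 80\right) 8 \left(-56 + 7 \left(-3\right) + 7 \cdot \frac{17}{8}\right) = \left(-13\right) 8 \left(-56 - 21 + \frac{119}{8}\right) = \left(-104\right) \left(- \frac{497}{8}\right) = 6461$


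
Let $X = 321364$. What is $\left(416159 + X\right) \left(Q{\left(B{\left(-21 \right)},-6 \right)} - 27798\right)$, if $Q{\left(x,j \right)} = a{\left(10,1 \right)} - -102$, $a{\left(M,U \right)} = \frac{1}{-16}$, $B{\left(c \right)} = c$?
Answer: $- \frac{326823729651}{16} \approx -2.0426 \cdot 10^{10}$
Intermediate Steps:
$a{\left(M,U \right)} = - \frac{1}{16}$
$Q{\left(x,j \right)} = \frac{1631}{16}$ ($Q{\left(x,j \right)} = - \frac{1}{16} - -102 = - \frac{1}{16} + 102 = \frac{1631}{16}$)
$\left(416159 + X\right) \left(Q{\left(B{\left(-21 \right)},-6 \right)} - 27798\right) = \left(416159 + 321364\right) \left(\frac{1631}{16} - 27798\right) = 737523 \left(- \frac{443137}{16}\right) = - \frac{326823729651}{16}$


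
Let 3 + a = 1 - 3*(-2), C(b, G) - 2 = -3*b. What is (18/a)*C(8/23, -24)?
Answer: 99/23 ≈ 4.3043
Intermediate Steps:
C(b, G) = 2 - 3*b
a = 4 (a = -3 + (1 - 3*(-2)) = -3 + (1 + 6) = -3 + 7 = 4)
(18/a)*C(8/23, -24) = (18/4)*(2 - 24/23) = (18*(¼))*(2 - 24/23) = 9*(2 - 3*8/23)/2 = 9*(2 - 24/23)/2 = (9/2)*(22/23) = 99/23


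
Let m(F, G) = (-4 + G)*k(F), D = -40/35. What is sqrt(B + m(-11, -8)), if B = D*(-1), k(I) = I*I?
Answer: 2*I*sqrt(17773)/7 ≈ 38.09*I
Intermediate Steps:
k(I) = I**2
D = -8/7 (D = -40*1/35 = -8/7 ≈ -1.1429)
m(F, G) = F**2*(-4 + G) (m(F, G) = (-4 + G)*F**2 = F**2*(-4 + G))
B = 8/7 (B = -8/7*(-1) = 8/7 ≈ 1.1429)
sqrt(B + m(-11, -8)) = sqrt(8/7 + (-11)**2*(-4 - 8)) = sqrt(8/7 + 121*(-12)) = sqrt(8/7 - 1452) = sqrt(-10156/7) = 2*I*sqrt(17773)/7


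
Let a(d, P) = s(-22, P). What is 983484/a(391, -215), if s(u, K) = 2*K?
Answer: -491742/215 ≈ -2287.2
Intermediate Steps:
a(d, P) = 2*P
983484/a(391, -215) = 983484/((2*(-215))) = 983484/(-430) = 983484*(-1/430) = -491742/215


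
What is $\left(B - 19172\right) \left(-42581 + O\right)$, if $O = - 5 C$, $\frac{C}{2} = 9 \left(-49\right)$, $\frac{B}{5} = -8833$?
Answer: $2417636627$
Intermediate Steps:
$B = -44165$ ($B = 5 \left(-8833\right) = -44165$)
$C = -882$ ($C = 2 \cdot 9 \left(-49\right) = 2 \left(-441\right) = -882$)
$O = 4410$ ($O = \left(-5\right) \left(-882\right) = 4410$)
$\left(B - 19172\right) \left(-42581 + O\right) = \left(-44165 - 19172\right) \left(-42581 + 4410\right) = \left(-63337\right) \left(-38171\right) = 2417636627$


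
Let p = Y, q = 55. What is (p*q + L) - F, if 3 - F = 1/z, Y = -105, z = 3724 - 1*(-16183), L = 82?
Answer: -113390271/19907 ≈ -5696.0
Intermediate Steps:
z = 19907 (z = 3724 + 16183 = 19907)
p = -105
F = 59720/19907 (F = 3 - 1/19907 = 59720/19907 ≈ 3.0000)
(p*q + L) - F = (-105*55 + 82) - 1*59720/19907 = (-5775 + 82) - 59720/19907 = -5693 - 59720/19907 = -113390271/19907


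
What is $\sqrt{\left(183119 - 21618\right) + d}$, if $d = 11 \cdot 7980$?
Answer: $\sqrt{249281} \approx 499.28$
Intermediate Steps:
$d = 87780$
$\sqrt{\left(183119 - 21618\right) + d} = \sqrt{\left(183119 - 21618\right) + 87780} = \sqrt{161501 + 87780} = \sqrt{249281}$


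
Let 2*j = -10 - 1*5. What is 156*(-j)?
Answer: 1170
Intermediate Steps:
j = -15/2 (j = (-10 - 1*5)/2 = (-10 - 5)/2 = (½)*(-15) = -15/2 ≈ -7.5000)
156*(-j) = 156*(-1*(-15/2)) = 156*(15/2) = 1170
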